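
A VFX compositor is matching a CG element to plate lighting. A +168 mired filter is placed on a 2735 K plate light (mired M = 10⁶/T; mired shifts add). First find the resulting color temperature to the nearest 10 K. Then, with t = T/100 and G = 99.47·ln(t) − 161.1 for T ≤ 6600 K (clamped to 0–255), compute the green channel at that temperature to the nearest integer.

M_in = 10⁶/2735 = 365.63; M_out = 365.63 + (+168) = 533.63.
T_out = 10⁶/533.63 = 1874.0 K → 1870 K; t = 18.7.
G = 99.47·ln 18.7 − 161.1 = 99.47·2.9285 − 161.1 = 130.200.
Rounded: 130.

130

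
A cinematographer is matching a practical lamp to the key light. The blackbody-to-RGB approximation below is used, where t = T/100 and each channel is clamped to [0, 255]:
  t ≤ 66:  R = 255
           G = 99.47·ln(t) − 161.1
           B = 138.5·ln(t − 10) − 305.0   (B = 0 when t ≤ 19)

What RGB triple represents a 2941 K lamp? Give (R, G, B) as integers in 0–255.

(255, 175, 106)

t = 2941/100 = 29.41; the t ≤ 66 branch applies.
R = 255 by definition for t ≤ 66.
G = 99.47·ln 29.41 − 161.1 = 99.47·3.3813 − 161.1 = 175.241.
B = 138.5·ln(29.41 − 10) − 305.0 = 138.5·ln 19.41 − 305.0 = 138.5·2.9658 − 305.0 = 105.762.
Rounded: (255, 175, 106).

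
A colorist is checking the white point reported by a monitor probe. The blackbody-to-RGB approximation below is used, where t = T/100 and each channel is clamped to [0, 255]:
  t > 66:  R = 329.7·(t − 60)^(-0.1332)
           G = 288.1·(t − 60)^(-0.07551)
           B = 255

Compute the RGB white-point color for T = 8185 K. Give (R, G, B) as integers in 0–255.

(219, 228, 255)

t = 8185/100 = 81.85; the t > 66 branch applies.
R = 329.7·(81.85 − 60)^(-0.1332) = 329.7·21.85^(-0.1332) = 329.7·0.66311 = 218.627.
G = 288.1·(81.85 − 60)^(-0.07551) = 288.1·21.85^(-0.07551) = 288.1·0.79224 = 228.245.
B = 255 by definition for t > 66.
Rounded: (219, 228, 255).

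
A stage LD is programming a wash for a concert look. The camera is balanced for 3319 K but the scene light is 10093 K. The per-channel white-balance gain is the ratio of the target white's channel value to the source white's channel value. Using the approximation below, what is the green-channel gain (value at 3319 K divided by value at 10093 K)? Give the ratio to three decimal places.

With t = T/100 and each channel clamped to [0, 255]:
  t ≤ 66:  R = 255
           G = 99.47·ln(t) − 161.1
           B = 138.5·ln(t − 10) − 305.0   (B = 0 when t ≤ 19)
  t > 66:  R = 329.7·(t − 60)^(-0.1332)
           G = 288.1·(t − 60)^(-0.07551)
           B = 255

At 10093 K (t = 100.93):
  G = 288.1·(100.93 − 60)^(-0.07551) = 288.1·40.93^(-0.07551) = 288.1·0.75557 = 217.680.
At 3319 K (t = 33.19):
  G = 99.47·ln 33.19 − 161.1 = 99.47·3.5022 − 161.1 = 187.269.
Gain = 187.269 / 217.680 = 0.8603 → 0.860.

0.860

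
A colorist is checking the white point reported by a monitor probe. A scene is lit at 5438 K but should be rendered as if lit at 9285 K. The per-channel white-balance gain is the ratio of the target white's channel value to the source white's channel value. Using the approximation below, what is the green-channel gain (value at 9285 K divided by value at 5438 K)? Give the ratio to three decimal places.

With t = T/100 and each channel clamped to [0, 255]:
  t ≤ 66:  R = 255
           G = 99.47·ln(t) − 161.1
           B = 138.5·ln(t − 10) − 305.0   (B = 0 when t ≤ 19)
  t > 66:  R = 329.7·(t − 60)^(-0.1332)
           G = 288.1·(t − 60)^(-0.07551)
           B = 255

0.936

At 5438 K (t = 54.38):
  G = 99.47·ln 54.38 − 161.1 = 99.47·3.9960 − 161.1 = 236.382.
At 9285 K (t = 92.85):
  G = 288.1·(92.85 − 60)^(-0.07551) = 288.1·32.85^(-0.07551) = 288.1·0.76822 = 221.325.
Gain = 221.325 / 236.382 = 0.9363 → 0.936.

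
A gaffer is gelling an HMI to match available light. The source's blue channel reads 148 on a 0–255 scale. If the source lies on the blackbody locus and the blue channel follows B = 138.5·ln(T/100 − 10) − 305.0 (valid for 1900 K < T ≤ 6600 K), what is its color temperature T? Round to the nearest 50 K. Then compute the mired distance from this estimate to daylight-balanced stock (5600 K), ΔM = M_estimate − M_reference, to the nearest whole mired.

ln(t − 10) = (148 + 305.0) / 138.5 = 3.2708.
t − 10 = e^3.2708 = 26.331, so t = 36.331.
T = 100·t = 3633 K → 3650 K to the nearest 50 K.
M_estimate = 10⁶/3650 = 273.97; M_reference = 10⁶/5600 = 178.57.
ΔM = 273.97 − 178.57 = 95.40 → +95 mireds.

+95 mireds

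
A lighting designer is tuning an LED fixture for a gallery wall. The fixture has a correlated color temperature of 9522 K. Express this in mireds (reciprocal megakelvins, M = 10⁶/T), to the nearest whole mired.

105 mireds

M = 10⁶ / 9522 = 105.020 → 105 mireds.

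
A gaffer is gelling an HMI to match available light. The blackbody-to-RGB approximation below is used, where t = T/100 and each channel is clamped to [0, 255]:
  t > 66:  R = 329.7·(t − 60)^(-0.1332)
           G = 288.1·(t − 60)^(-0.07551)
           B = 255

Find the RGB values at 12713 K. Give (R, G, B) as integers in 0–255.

(188, 210, 255)

t = 12713/100 = 127.13; the t > 66 branch applies.
R = 329.7·(127.13 − 60)^(-0.1332) = 329.7·67.13^(-0.1332) = 329.7·0.57102 = 188.267.
G = 288.1·(127.13 − 60)^(-0.07551) = 288.1·67.13^(-0.07551) = 288.1·0.72786 = 209.697.
B = 255 by definition for t > 66.
Rounded: (188, 210, 255).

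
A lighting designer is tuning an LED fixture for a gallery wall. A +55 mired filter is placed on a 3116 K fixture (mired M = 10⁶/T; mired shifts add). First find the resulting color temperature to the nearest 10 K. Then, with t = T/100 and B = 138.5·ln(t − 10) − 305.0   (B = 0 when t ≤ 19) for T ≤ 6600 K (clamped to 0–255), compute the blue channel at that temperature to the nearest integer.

84

M_in = 10⁶/3116 = 320.92; M_out = 320.92 + (+55) = 375.92.
T_out = 10⁶/375.92 = 2660.1 K → 2660 K; t = 26.6.
B = 138.5·ln(26.6 − 10) − 305.0 = 138.5·ln 16.6 − 305.0 = 138.5·2.8094 − 305.0 = 84.102.
Rounded: 84.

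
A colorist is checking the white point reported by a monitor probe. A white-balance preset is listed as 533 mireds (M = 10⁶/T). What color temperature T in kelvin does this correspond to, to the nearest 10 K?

1880 K

T = 10⁶ / 533 = 1876.17 K → 1880 K.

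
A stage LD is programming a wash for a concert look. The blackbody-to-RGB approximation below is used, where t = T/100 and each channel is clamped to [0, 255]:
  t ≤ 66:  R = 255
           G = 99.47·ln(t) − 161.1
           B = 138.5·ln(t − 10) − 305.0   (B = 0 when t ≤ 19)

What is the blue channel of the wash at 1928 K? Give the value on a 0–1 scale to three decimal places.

t = 1928/100 = 19.28; the t ≤ 66 branch applies.
B = 138.5·ln(19.28 − 10) − 305.0 = 138.5·ln 9.28 − 305.0 = 138.5·2.2279 − 305.0 = 3.559.
On a 0–1 scale: 3.559/255 = 0.0140 → 0.014.

0.014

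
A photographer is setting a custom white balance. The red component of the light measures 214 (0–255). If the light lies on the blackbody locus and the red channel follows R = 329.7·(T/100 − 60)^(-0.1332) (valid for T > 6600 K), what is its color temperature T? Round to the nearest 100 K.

8600 K

(t − 60)^(-0.1332) = 214/329.7 = 0.64907.
t − 60 = 0.64907^(1/-0.1332) = 0.64907^(-7.508) = 25.657, so t = 85.657.
T = 100·t = 8566 K → 8600 K to the nearest 100 K.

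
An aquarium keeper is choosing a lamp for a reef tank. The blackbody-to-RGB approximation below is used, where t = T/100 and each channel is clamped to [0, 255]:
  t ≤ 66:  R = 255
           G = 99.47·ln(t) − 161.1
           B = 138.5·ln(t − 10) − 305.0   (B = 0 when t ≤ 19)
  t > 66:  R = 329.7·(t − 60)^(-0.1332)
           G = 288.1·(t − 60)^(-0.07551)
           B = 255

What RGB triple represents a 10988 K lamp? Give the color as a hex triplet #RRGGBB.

#C4D6FF

t = 10988/100 = 109.88; the t > 66 branch applies.
R = 329.7·(109.88 − 60)^(-0.1332) = 329.7·49.88^(-0.1332) = 329.7·0.59407 = 195.864.
G = 288.1·(109.88 − 60)^(-0.07551) = 288.1·49.88^(-0.07551) = 288.1·0.74437 = 214.453.
B = 255 by definition for t > 66.
Rounded: (196, 214, 255).
In hex: #C4D6FF.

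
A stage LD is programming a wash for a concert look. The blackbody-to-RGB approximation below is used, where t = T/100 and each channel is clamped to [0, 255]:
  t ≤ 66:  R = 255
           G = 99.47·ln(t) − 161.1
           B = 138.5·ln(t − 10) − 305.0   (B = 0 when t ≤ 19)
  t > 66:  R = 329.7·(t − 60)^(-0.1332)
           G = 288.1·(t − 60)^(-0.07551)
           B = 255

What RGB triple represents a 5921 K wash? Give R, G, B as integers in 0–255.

R=255, G=245, B=235

t = 5921/100 = 59.21; the t ≤ 66 branch applies.
R = 255 by definition for t ≤ 66.
G = 99.47·ln 59.21 − 161.1 = 99.47·4.0811 − 161.1 = 244.846.
B = 138.5·ln(59.21 − 10) − 305.0 = 138.5·ln 49.21 − 305.0 = 138.5·3.8961 − 305.0 = 234.609.
Rounded: (255, 245, 235).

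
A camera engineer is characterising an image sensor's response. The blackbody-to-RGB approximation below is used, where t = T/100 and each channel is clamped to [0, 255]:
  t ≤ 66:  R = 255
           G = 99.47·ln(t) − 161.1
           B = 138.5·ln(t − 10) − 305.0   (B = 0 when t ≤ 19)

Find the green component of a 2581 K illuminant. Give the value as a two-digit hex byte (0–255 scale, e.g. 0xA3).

0xA2

t = 2581/100 = 25.81; the t ≤ 66 branch applies.
G = 99.47·ln 25.81 − 161.1 = 99.47·3.2508 − 161.1 = 162.253.
Rounded: 162; in hex, 0xA2.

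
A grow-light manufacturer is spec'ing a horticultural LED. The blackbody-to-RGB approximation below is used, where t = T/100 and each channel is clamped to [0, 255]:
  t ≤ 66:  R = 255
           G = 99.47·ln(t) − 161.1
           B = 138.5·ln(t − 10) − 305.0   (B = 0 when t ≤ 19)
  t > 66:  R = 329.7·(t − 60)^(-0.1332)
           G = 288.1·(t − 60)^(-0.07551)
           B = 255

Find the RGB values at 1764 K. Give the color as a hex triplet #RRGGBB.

#FF7C00

t = 1764/100 = 17.64; the t ≤ 66 branch applies.
R = 255 by definition for t ≤ 66.
G = 99.47·ln 17.64 − 161.1 = 99.47·2.8702 − 161.1 = 124.396.
t = 17.64 ≤ 19, so B = 0.
Rounded: (255, 124, 0).
In hex: #FF7C00.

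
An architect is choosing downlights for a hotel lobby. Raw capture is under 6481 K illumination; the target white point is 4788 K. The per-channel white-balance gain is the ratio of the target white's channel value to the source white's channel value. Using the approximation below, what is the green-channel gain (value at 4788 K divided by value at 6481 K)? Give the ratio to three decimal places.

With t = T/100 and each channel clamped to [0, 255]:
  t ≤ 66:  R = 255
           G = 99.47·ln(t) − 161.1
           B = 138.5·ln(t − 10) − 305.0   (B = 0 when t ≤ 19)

At 6481 K (t = 64.81):
  G = 99.47·ln 64.81 − 161.1 = 99.47·4.1715 − 161.1 = 253.835.
At 4788 K (t = 47.88):
  G = 99.47·ln 47.88 − 161.1 = 99.47·3.8687 − 161.1 = 223.719.
Gain = 223.719 / 253.835 = 0.8814 → 0.881.

0.881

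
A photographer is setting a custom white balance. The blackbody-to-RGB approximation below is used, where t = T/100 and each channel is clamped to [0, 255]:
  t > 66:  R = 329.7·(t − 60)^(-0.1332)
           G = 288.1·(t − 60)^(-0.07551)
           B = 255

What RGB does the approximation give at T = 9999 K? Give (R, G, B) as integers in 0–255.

(202, 218, 255)

t = 9999/100 = 99.99; the t > 66 branch applies.
R = 329.7·(99.99 − 60)^(-0.1332) = 329.7·39.99^(-0.1332) = 329.7·0.61181 = 201.715.
G = 288.1·(99.99 − 60)^(-0.07551) = 288.1·39.99^(-0.07551) = 288.1·0.75690 = 218.062.
B = 255 by definition for t > 66.
Rounded: (202, 218, 255).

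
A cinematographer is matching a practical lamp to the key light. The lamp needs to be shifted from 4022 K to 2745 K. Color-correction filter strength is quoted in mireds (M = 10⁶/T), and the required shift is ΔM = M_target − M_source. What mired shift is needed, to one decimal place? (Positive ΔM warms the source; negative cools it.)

M_source = 10⁶/4022 = 248.633; M_target = 10⁶/2745 = 364.299.
ΔM = 364.299 − 248.633 = 115.666 → +115.7 mireds, a warming shift.

+115.7 mireds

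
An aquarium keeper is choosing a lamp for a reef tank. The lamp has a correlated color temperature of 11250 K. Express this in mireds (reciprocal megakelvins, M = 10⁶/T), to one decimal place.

M = 10⁶ / 11250 = 88.889 → 88.9 mireds.

88.9 mireds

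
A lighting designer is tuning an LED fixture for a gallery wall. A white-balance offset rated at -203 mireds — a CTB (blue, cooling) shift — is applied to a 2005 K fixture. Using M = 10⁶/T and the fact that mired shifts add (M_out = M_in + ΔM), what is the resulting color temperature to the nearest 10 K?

3380 K

M_in = 10⁶/2005 = 498.75 mireds.
M_out = 498.75 + (-203) = 295.75 mireds.
T_out = 10⁶/295.75 = 3381.2 K → 3380 K.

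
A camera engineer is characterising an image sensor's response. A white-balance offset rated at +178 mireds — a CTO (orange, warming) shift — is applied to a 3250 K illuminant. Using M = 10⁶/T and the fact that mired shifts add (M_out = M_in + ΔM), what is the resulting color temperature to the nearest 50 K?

2050 K

M_in = 10⁶/3250 = 307.69 mireds.
M_out = 307.69 + (+178) = 485.69 mireds.
T_out = 10⁶/485.69 = 2058.9 K → 2050 K.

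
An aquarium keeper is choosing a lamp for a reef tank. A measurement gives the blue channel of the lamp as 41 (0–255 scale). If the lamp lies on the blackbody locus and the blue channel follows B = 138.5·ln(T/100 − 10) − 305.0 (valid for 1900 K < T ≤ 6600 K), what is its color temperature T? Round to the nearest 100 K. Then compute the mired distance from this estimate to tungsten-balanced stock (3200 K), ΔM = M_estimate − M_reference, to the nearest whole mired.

+142 mireds

ln(t − 10) = (41 + 305.0) / 138.5 = 2.4982.
t − 10 = e^2.4982 = 12.161, so t = 22.161.
T = 100·t = 2216 K → 2200 K to the nearest 100 K.
M_estimate = 10⁶/2200 = 454.55; M_reference = 10⁶/3200 = 312.50.
ΔM = 454.55 − 312.50 = 142.05 → +142 mireds.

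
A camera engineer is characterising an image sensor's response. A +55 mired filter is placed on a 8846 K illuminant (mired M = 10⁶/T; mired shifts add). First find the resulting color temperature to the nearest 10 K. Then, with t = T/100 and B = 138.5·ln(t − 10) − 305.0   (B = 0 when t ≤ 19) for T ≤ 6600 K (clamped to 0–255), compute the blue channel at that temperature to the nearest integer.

M_in = 10⁶/8846 = 113.05; M_out = 113.05 + (+55) = 168.05.
T_out = 10⁶/168.05 = 5950.8 K → 5950 K; t = 59.5.
B = 138.5·ln(59.5 − 10) − 305.0 = 138.5·ln 49.5 − 305.0 = 138.5·3.9020 − 305.0 = 235.423.
Rounded: 235.

235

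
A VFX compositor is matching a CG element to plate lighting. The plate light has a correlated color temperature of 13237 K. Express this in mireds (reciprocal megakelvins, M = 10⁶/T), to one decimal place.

M = 10⁶ / 13237 = 75.546 → 75.5 mireds.

75.5 mireds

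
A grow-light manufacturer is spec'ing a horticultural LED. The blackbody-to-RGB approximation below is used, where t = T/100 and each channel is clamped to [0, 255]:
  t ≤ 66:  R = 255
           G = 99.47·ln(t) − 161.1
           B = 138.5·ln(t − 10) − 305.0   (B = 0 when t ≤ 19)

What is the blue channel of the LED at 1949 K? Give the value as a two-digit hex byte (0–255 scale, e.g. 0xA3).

0x07

t = 1949/100 = 19.49; the t ≤ 66 branch applies.
B = 138.5·ln(19.49 − 10) − 305.0 = 138.5·ln 9.49 − 305.0 = 138.5·2.2502 − 305.0 = 6.658.
Rounded: 7; in hex, 0x07.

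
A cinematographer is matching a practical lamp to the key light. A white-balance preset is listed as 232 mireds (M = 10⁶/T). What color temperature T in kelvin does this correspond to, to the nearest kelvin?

T = 10⁶ / 232 = 4310.34 K → 4310 K.

4310 K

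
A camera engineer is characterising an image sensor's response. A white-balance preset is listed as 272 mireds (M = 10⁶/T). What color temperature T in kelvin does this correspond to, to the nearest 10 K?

3680 K

T = 10⁶ / 272 = 3676.47 K → 3680 K.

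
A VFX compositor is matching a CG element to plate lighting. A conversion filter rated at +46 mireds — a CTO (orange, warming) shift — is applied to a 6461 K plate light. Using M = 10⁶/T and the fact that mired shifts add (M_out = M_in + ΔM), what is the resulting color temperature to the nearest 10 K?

4980 K

M_in = 10⁶/6461 = 154.77 mireds.
M_out = 154.77 + (+46) = 200.77 mireds.
T_out = 10⁶/200.77 = 4980.7 K → 4980 K.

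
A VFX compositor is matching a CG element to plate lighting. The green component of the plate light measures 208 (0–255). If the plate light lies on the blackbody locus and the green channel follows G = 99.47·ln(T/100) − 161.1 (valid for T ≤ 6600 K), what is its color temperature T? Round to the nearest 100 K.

4100 K

ln t = (208 + 161.1) / 99.47 = 3.7107.
t = e^3.7107 = 40.881.
T = 100·t = 4088 K → 4100 K to the nearest 100 K.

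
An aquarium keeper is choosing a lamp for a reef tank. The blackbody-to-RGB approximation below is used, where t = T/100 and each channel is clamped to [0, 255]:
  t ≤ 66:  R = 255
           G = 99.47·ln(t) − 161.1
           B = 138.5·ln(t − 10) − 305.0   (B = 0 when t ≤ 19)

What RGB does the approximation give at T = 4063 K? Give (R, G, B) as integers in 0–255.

(255, 207, 169)

t = 4063/100 = 40.63; the t ≤ 66 branch applies.
R = 255 by definition for t ≤ 66.
G = 99.47·ln 40.63 − 161.1 = 99.47·3.7045 − 161.1 = 207.387.
B = 138.5·ln(40.63 − 10) − 305.0 = 138.5·ln 30.63 − 305.0 = 138.5·3.4220 − 305.0 = 168.944.
Rounded: (255, 207, 169).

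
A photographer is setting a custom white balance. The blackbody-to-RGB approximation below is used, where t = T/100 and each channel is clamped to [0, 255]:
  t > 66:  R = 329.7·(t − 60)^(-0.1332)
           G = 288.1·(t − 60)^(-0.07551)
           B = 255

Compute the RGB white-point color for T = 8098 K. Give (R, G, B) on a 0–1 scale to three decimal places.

t = 8098/100 = 80.98; the t > 66 branch applies.
R = 329.7·(80.98 − 60)^(-0.1332) = 329.7·20.98^(-0.1332) = 329.7·0.66671 = 219.814.
G = 288.1·(80.98 − 60)^(-0.07551) = 288.1·20.98^(-0.07551) = 288.1·0.79468 = 228.946.
B = 255 by definition for t > 66.
Dividing each by 255: (0.8620, 0.8978, 1.0000) → (0.862, 0.898, 1.000).

(0.862, 0.898, 1.000)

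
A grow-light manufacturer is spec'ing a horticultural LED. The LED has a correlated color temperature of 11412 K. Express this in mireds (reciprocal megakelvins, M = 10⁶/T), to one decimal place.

M = 10⁶ / 11412 = 87.627 → 87.6 mireds.

87.6 mireds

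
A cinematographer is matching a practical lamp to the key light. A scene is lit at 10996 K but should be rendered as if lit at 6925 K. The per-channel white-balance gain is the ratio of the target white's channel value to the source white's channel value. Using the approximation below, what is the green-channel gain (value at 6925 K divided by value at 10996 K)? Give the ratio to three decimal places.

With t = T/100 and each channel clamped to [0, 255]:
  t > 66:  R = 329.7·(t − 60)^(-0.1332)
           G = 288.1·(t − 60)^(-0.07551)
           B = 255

At 10996 K (t = 109.96):
  G = 288.1·(109.96 − 60)^(-0.07551) = 288.1·49.96^(-0.07551) = 288.1·0.74428 = 214.427.
At 6925 K (t = 69.25):
  G = 288.1·(69.25 − 60)^(-0.07551) = 288.1·9.25^(-0.07551) = 288.1·0.84537 = 243.551.
Gain = 243.551 / 214.427 = 1.1358 → 1.136.

1.136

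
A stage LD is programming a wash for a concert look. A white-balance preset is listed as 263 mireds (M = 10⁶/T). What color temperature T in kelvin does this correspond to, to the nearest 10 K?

T = 10⁶ / 263 = 3802.28 K → 3800 K.

3800 K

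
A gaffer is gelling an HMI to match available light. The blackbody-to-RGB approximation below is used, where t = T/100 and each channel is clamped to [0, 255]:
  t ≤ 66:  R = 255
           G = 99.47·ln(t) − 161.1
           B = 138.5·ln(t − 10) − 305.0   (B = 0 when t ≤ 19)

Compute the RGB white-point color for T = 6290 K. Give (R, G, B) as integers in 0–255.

(255, 251, 245)

t = 6290/100 = 62.9; the t ≤ 66 branch applies.
R = 255 by definition for t ≤ 66.
G = 99.47·ln 62.9 − 161.1 = 99.47·4.1415 − 161.1 = 250.860.
B = 138.5·ln(62.9 − 10) − 305.0 = 138.5·ln 52.9 − 305.0 = 138.5·3.9684 − 305.0 = 244.624.
Rounded: (255, 251, 245).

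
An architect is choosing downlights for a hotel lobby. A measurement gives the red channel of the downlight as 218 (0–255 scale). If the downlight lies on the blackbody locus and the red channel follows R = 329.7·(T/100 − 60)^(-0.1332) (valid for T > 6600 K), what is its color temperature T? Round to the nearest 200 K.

8200 K

(t − 60)^(-0.1332) = 218/329.7 = 0.66121.
t − 60 = 0.66121^(1/-0.1332) = 0.66121^(-7.508) = 22.326, so t = 82.326.
T = 100·t = 8233 K → 8200 K to the nearest 200 K.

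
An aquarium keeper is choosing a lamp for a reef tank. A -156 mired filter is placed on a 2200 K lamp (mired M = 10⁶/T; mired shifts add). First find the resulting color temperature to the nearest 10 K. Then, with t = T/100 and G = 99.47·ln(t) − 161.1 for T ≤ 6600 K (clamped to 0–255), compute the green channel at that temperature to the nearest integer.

188

M_in = 10⁶/2200 = 454.55; M_out = 454.55 + (-156) = 298.55.
T_out = 10⁶/298.55 = 3349.6 K → 3350 K; t = 33.5.
G = 99.47·ln 33.5 − 161.1 = 99.47·3.5115 − 161.1 = 188.193.
Rounded: 188.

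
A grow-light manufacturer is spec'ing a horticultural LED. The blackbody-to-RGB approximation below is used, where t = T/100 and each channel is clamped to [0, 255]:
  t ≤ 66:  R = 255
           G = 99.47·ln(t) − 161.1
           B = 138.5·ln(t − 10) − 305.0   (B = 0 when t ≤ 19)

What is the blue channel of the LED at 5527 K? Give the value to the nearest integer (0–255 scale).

223

t = 5527/100 = 55.27; the t ≤ 66 branch applies.
B = 138.5·ln(55.27 − 10) − 305.0 = 138.5·ln 45.27 − 305.0 = 138.5·3.8126 − 305.0 = 223.051.
Rounded: 223.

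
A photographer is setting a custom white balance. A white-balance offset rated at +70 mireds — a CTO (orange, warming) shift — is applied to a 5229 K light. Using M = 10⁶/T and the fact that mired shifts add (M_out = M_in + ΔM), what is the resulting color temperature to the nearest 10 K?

3830 K

M_in = 10⁶/5229 = 191.24 mireds.
M_out = 191.24 + (+70) = 261.24 mireds.
T_out = 10⁶/261.24 = 3827.9 K → 3830 K.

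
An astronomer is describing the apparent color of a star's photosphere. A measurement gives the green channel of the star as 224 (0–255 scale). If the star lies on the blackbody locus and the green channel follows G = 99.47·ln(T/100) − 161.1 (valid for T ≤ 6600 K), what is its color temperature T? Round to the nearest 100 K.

4800 K

ln t = (224 + 161.1) / 99.47 = 3.8715.
t = e^3.8715 = 48.015.
T = 100·t = 4802 K → 4800 K to the nearest 100 K.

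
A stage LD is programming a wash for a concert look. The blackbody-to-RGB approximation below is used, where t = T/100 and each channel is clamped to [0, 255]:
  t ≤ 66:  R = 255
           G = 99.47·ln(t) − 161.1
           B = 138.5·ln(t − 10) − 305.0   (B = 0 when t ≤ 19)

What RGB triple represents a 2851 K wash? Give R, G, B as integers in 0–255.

R=255, G=172, B=99

t = 2851/100 = 28.51; the t ≤ 66 branch applies.
R = 255 by definition for t ≤ 66.
G = 99.47·ln 28.51 − 161.1 = 99.47·3.3503 − 161.1 = 172.150.
B = 138.5·ln(28.51 − 10) − 305.0 = 138.5·ln 18.51 − 305.0 = 138.5·2.9183 − 305.0 = 99.186.
Rounded: (255, 172, 99).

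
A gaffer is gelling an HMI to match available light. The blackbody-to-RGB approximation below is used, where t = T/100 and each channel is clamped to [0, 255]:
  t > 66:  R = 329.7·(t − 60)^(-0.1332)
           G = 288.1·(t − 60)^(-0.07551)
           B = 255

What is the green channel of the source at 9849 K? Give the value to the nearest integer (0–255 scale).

t = 9849/100 = 98.49; the t > 66 branch applies.
G = 288.1·(98.49 − 60)^(-0.07551) = 288.1·38.49^(-0.07551) = 288.1·0.75908 = 218.692.
Rounded: 219.

219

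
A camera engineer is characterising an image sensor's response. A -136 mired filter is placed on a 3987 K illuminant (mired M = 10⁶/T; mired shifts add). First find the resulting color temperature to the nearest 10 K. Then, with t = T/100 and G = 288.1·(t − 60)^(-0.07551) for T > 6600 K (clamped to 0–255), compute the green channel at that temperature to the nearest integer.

M_in = 10⁶/3987 = 250.82; M_out = 250.82 + (-136) = 114.82.
T_out = 10⁶/114.82 = 8709.7 K → 8710 K; t = 87.1.
G = 288.1·(87.1 − 60)^(-0.07551) = 288.1·27.1^(-0.07551) = 288.1·0.77946 = 224.564.
Rounded: 225.

225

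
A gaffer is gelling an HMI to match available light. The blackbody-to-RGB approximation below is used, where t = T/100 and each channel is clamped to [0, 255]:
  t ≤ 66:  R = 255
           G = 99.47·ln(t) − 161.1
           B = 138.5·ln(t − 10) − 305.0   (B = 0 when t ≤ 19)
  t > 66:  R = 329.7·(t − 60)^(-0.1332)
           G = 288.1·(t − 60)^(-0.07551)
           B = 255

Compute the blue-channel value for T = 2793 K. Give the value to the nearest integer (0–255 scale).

95

t = 2793/100 = 27.93; the t ≤ 66 branch applies.
B = 138.5·ln(27.93 − 10) − 305.0 = 138.5·ln 17.93 − 305.0 = 138.5·2.8865 − 305.0 = 94.777.
Rounded: 95.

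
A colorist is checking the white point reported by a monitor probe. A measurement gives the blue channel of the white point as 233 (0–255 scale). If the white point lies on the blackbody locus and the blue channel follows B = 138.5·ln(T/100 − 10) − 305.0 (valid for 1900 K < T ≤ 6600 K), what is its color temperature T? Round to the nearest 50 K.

ln(t − 10) = (233 + 305.0) / 138.5 = 3.8845.
t − 10 = e^3.8845 = 48.641, so t = 58.641.
T = 100·t = 5864 K → 5850 K to the nearest 50 K.

5850 K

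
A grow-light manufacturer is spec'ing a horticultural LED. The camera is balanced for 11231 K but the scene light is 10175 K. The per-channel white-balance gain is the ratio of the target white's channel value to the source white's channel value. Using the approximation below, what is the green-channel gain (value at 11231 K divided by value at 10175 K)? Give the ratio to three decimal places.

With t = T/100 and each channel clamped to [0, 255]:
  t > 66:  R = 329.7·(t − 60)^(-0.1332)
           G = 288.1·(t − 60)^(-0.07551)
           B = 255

At 10175 K (t = 101.75):
  G = 288.1·(101.75 − 60)^(-0.07551) = 288.1·41.75^(-0.07551) = 288.1·0.75444 = 217.354.
At 11231 K (t = 112.31):
  G = 288.1·(112.31 − 60)^(-0.07551) = 288.1·52.31^(-0.07551) = 288.1·0.74170 = 213.684.
Gain = 213.684 / 217.354 = 0.9831 → 0.983.

0.983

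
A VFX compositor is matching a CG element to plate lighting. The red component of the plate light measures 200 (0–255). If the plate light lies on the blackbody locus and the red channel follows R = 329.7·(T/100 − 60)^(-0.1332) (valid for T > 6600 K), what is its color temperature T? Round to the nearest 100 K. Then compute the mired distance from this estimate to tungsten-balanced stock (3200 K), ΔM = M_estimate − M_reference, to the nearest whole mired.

-215 mireds

(t − 60)^(-0.1332) = 200/329.7 = 0.60661.
t − 60 = 0.60661^(1/-0.1332) = 0.60661^(-7.508) = 42.638, so t = 102.638.
T = 100·t = 10264 K → 10300 K to the nearest 100 K.
M_estimate = 10⁶/10300 = 97.09; M_reference = 10⁶/3200 = 312.50.
ΔM = 97.09 − 312.50 = -215.41 → -215 mireds.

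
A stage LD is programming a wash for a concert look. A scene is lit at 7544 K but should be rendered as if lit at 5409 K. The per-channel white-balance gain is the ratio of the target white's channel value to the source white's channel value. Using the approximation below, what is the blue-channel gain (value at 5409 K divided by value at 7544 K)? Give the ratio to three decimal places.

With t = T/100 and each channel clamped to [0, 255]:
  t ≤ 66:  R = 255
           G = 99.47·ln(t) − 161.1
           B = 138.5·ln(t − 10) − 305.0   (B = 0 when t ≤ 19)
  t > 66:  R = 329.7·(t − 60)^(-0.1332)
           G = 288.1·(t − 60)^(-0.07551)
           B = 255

At 7544 K (t = 75.44):
  B = 255 by definition for t > 66.
At 5409 K (t = 54.09):
  B = 138.5·ln(54.09 − 10) − 305.0 = 138.5·ln 44.09 − 305.0 = 138.5·3.7862 − 305.0 = 219.393.
Gain = 219.393 / 255.000 = 0.8604 → 0.860.

0.860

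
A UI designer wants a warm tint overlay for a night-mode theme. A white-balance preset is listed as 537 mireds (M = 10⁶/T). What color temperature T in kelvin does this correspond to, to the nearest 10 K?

T = 10⁶ / 537 = 1862.20 K → 1860 K.

1860 K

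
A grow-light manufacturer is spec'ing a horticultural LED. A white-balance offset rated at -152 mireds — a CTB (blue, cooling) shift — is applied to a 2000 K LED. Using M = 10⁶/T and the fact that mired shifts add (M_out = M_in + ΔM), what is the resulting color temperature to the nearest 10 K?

2870 K

M_in = 10⁶/2000 = 500.00 mireds.
M_out = 500.00 + (-152) = 348.00 mireds.
T_out = 10⁶/348.00 = 2873.6 K → 2870 K.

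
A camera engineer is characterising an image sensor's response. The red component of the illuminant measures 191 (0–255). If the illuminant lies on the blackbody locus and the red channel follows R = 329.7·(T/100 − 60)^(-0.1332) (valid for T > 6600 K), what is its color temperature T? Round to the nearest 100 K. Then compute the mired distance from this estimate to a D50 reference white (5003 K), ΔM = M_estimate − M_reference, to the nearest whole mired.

-117 mireds

(t − 60)^(-0.1332) = 191/329.7 = 0.57931.
t − 60 = 0.57931^(1/-0.1332) = 0.57931^(-7.508) = 60.245, so t = 120.245.
T = 100·t = 12025 K → 12000 K to the nearest 100 K.
M_estimate = 10⁶/12000 = 83.33; M_reference = 10⁶/5003 = 199.88.
ΔM = 83.33 − 199.88 = -116.55 → -117 mireds.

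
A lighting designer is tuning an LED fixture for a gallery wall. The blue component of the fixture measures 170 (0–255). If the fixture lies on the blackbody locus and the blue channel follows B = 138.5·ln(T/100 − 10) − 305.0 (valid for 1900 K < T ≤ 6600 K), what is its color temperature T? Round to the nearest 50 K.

4100 K

ln(t − 10) = (170 + 305.0) / 138.5 = 3.4296.
t − 10 = e^3.4296 = 30.864, so t = 40.864.
T = 100·t = 4086 K → 4100 K to the nearest 50 K.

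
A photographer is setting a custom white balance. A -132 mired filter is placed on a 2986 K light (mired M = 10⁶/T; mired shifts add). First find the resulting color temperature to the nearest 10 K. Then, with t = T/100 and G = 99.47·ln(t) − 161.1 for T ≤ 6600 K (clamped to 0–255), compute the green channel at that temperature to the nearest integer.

M_in = 10⁶/2986 = 334.90; M_out = 334.90 + (-132) = 202.90.
T_out = 10⁶/202.90 = 4928.6 K → 4930 K; t = 49.3.
G = 99.47·ln 49.3 − 161.1 = 99.47·3.8979 − 161.1 = 226.627.
Rounded: 227.

227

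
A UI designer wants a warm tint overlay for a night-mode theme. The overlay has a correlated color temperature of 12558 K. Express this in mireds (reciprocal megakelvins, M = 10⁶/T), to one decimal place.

79.6 mireds

M = 10⁶ / 12558 = 79.631 → 79.6 mireds.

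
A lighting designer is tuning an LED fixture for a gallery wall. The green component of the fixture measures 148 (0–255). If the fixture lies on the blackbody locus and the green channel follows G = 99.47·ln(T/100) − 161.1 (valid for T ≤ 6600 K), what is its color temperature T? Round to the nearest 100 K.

ln t = (148 + 161.1) / 99.47 = 3.1075.
t = e^3.1075 = 22.364.
T = 100·t = 2236 K → 2200 K to the nearest 100 K.

2200 K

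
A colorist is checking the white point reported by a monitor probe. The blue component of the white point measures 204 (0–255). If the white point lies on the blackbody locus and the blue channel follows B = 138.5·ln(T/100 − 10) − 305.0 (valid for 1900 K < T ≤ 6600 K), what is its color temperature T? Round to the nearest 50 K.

ln(t − 10) = (204 + 305.0) / 138.5 = 3.6751.
t − 10 = e^3.6751 = 39.452, so t = 49.452.
T = 100·t = 4945 K → 4950 K to the nearest 50 K.

4950 K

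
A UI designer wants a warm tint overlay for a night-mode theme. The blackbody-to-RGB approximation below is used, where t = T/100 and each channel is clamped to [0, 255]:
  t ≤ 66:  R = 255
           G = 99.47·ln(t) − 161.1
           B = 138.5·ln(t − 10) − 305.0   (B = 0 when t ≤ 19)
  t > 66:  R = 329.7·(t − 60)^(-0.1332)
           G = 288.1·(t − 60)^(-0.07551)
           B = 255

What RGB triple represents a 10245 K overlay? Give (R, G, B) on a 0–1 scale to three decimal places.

t = 10245/100 = 102.45; the t > 66 branch applies.
R = 329.7·(102.45 − 60)^(-0.1332) = 329.7·42.45^(-0.1332) = 329.7·0.60697 = 200.118.
G = 288.1·(102.45 − 60)^(-0.07551) = 288.1·42.45^(-0.07551) = 288.1·0.75349 = 217.081.
B = 255 by definition for t > 66.
Dividing each by 255: (0.7848, 0.8513, 1.0000) → (0.785, 0.851, 1.000).

(0.785, 0.851, 1.000)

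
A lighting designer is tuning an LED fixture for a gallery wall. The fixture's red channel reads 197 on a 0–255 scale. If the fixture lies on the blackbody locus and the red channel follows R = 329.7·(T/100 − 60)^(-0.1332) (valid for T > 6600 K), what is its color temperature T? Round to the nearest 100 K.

(t − 60)^(-0.1332) = 197/329.7 = 0.59751.
t − 60 = 0.59751^(1/-0.1332) = 0.59751^(-7.508) = 47.761, so t = 107.761.
T = 100·t = 10776 K → 10800 K to the nearest 100 K.

10800 K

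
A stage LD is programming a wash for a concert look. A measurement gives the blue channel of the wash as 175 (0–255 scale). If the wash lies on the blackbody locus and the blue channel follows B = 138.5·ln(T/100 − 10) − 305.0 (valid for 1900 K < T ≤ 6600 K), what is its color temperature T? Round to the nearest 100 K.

ln(t − 10) = (175 + 305.0) / 138.5 = 3.4657.
t − 10 = e^3.4657 = 31.999, so t = 41.999.
T = 100·t = 4200 K → 4200 K to the nearest 100 K.

4200 K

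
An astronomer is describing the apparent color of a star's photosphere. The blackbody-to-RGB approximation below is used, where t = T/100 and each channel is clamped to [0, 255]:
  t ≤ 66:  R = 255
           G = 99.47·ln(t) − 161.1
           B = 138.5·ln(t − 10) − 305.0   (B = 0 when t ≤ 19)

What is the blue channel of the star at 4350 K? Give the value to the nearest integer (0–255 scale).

t = 4350/100 = 43.5; the t ≤ 66 branch applies.
B = 138.5·ln(43.5 − 10) − 305.0 = 138.5·ln 33.5 − 305.0 = 138.5·3.5115 − 305.0 = 181.349.
Rounded: 181.

181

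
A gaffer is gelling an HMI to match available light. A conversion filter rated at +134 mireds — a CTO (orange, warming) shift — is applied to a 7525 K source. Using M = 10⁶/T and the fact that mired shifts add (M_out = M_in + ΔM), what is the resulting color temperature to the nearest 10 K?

M_in = 10⁶/7525 = 132.89 mireds.
M_out = 132.89 + (+134) = 266.89 mireds.
T_out = 10⁶/266.89 = 3746.9 K → 3750 K.

3750 K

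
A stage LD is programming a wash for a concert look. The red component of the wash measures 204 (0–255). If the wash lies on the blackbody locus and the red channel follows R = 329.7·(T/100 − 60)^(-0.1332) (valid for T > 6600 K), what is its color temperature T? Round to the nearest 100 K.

9700 K

(t − 60)^(-0.1332) = 204/329.7 = 0.61874.
t − 60 = 0.61874^(1/-0.1332) = 0.61874^(-7.508) = 36.748, so t = 96.748.
T = 100·t = 9675 K → 9700 K to the nearest 100 K.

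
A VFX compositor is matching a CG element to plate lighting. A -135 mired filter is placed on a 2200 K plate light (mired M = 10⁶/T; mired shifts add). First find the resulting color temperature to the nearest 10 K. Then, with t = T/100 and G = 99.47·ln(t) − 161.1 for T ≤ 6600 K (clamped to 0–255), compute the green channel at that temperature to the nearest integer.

181

M_in = 10⁶/2200 = 454.55; M_out = 454.55 + (-135) = 319.55.
T_out = 10⁶/319.55 = 3129.4 K → 3130 K; t = 31.3.
G = 99.47·ln 31.3 − 161.1 = 99.47·3.4436 − 161.1 = 181.437.
Rounded: 181.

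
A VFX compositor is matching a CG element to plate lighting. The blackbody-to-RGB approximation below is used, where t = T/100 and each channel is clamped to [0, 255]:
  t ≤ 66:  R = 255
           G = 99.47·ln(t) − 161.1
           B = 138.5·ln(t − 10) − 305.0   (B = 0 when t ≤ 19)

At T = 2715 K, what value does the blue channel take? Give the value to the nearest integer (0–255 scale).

t = 2715/100 = 27.15; the t ≤ 66 branch applies.
B = 138.5·ln(27.15 − 10) − 305.0 = 138.5·ln 17.15 − 305.0 = 138.5·2.8420 − 305.0 = 88.617.
Rounded: 89.

89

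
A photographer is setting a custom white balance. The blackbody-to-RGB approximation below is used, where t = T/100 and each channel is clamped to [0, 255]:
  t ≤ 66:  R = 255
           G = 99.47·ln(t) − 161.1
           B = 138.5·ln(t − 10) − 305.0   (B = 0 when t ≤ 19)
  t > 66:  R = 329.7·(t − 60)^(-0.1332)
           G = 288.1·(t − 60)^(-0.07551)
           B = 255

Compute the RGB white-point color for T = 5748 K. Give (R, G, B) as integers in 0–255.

(255, 242, 230)

t = 5748/100 = 57.48; the t ≤ 66 branch applies.
R = 255 by definition for t ≤ 66.
G = 99.47·ln 57.48 − 161.1 = 99.47·4.0514 − 161.1 = 241.896.
B = 138.5·ln(57.48 − 10) − 305.0 = 138.5·ln 47.48 − 305.0 = 138.5·3.8603 − 305.0 = 229.653.
Rounded: (255, 242, 230).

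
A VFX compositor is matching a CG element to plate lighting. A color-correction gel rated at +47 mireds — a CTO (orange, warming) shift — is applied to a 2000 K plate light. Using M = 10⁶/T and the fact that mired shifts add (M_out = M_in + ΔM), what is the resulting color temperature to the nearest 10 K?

M_in = 10⁶/2000 = 500.00 mireds.
M_out = 500.00 + (+47) = 547.00 mireds.
T_out = 10⁶/547.00 = 1828.2 K → 1830 K.

1830 K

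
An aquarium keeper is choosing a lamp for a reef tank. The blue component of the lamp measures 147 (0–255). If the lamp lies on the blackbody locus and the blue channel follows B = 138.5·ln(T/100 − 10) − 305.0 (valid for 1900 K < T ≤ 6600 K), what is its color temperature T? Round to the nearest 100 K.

ln(t − 10) = (147 + 305.0) / 138.5 = 3.2635.
t − 10 = e^3.2635 = 26.142, so t = 36.142.
T = 100·t = 3614 K → 3600 K to the nearest 100 K.

3600 K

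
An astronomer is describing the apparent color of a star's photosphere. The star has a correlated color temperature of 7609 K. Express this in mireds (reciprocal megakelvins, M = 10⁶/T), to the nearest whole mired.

131 mireds

M = 10⁶ / 7609 = 131.423 → 131 mireds.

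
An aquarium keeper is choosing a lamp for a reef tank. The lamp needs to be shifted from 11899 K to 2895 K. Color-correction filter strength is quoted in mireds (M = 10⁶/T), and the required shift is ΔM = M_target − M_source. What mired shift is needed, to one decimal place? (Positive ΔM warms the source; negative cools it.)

M_source = 10⁶/11899 = 84.041; M_target = 10⁶/2895 = 345.423.
ΔM = 345.423 − 84.041 = 261.382 → +261.4 mireds, a warming shift.

+261.4 mireds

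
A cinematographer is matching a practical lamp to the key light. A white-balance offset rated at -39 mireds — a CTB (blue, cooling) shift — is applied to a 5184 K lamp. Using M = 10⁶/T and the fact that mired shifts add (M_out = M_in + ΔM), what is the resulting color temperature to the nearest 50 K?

M_in = 10⁶/5184 = 192.90 mireds.
M_out = 192.90 + (-39) = 153.90 mireds.
T_out = 10⁶/153.90 = 6497.7 K → 6500 K.

6500 K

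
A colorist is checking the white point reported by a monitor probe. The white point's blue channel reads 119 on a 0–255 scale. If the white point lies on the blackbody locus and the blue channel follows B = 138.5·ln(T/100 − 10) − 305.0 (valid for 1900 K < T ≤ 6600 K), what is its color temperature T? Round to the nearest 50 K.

3150 K

ln(t − 10) = (119 + 305.0) / 138.5 = 3.0614.
t − 10 = e^3.0614 = 21.357, so t = 31.357.
T = 100·t = 3136 K → 3150 K to the nearest 50 K.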